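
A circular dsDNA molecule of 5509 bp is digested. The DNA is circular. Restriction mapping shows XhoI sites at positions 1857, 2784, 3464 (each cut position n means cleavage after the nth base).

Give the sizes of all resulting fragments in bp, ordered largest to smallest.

Circular molecule, 3 cuts → 3 fragments:
  2784 − 1857 = 927 bp
  3464 − 2784 = 680 bp
  wrap: 5509 − 3464 + 1857 = 3902 bp
Sorted largest to smallest: 3902, 927, 680 bp.

3902, 927, 680 bp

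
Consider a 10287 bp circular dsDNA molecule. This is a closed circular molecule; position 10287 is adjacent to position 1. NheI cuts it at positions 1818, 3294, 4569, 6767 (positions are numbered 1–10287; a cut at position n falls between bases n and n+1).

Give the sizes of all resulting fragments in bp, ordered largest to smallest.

Circular molecule, 4 cuts → 4 fragments:
  3294 − 1818 = 1476 bp
  4569 − 3294 = 1275 bp
  6767 − 4569 = 2198 bp
  wrap: 10287 − 6767 + 1818 = 5338 bp
Sorted largest to smallest: 5338, 2198, 1476, 1275 bp.

5338, 2198, 1476, 1275 bp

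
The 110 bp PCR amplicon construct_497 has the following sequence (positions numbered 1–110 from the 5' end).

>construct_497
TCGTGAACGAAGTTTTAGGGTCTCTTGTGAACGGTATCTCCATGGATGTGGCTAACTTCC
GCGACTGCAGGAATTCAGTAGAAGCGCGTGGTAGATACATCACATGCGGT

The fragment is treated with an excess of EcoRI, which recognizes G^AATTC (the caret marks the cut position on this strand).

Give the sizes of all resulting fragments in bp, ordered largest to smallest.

71, 39 bp

The EcoRI site (GAATTC) starts at position 71.
EcoRI cuts after the first base of each site, so after position 71.
Linear molecule, 1 cut → 2 fragments:
  1–71 → 71 bp
  72–110 → 39 bp
Sorted largest to smallest: 71, 39 bp.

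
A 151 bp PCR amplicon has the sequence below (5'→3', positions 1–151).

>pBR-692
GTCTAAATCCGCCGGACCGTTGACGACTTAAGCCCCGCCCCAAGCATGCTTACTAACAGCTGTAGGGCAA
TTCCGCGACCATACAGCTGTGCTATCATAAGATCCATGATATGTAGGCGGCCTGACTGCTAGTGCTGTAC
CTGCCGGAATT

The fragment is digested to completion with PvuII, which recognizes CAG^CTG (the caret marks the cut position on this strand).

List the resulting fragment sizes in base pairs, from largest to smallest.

PvuII sites (CAGCTG) start at positions 57, 84.
PvuII cuts after base 3 of each site, so after positions 59, 86.
Linear molecule, 2 cuts → 3 fragments:
  1–59 → 59 bp
  60–86 → 27 bp
  87–151 → 65 bp
Sorted largest to smallest: 65, 59, 27 bp.

65, 59, 27 bp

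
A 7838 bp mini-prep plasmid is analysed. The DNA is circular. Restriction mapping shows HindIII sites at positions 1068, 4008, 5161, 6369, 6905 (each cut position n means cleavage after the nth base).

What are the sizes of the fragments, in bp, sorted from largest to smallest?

Circular molecule, 5 cuts → 5 fragments:
  4008 − 1068 = 2940 bp
  5161 − 4008 = 1153 bp
  6369 − 5161 = 1208 bp
  6905 − 6369 = 536 bp
  wrap: 7838 − 6905 + 1068 = 2001 bp
Sorted largest to smallest: 2940, 2001, 1208, 1153, 536 bp.

2940, 2001, 1208, 1153, 536 bp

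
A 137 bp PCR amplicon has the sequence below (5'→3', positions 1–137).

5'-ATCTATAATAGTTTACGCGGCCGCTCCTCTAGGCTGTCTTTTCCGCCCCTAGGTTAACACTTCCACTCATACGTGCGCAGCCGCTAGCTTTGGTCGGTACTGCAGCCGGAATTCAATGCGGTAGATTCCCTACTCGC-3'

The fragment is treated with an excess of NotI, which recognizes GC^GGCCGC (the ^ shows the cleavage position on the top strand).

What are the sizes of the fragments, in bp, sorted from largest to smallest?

The NotI site (GCGGCCGC) starts at position 17.
NotI cuts after base 2 of each site, so after position 18.
Linear molecule, 1 cut → 2 fragments:
  1–18 → 18 bp
  19–137 → 119 bp
Sorted largest to smallest: 119, 18 bp.

119, 18 bp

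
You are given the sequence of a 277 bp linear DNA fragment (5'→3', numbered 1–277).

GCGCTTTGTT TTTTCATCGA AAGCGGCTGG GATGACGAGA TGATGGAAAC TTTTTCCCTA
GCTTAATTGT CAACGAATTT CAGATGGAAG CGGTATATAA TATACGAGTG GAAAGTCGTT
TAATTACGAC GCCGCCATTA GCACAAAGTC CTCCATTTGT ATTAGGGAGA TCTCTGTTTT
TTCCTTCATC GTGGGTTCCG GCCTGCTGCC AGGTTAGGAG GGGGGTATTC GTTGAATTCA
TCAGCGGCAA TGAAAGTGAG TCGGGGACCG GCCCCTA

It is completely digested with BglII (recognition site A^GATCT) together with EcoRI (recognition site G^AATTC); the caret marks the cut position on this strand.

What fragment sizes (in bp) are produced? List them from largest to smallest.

168, 66, 43 bp

The BglII site (AGATCT) starts at position 168.
BglII cuts after the first base of each site, so after position 168.
The EcoRI site (GAATTC) starts at position 234.
EcoRI cuts after the first base of each site, so after position 234.
Combined cut positions: 168, 234.
Linear molecule, 2 cuts → 3 fragments:
  1–168 → 168 bp
  169–234 → 66 bp
  235–277 → 43 bp
Sorted largest to smallest: 168, 66, 43 bp.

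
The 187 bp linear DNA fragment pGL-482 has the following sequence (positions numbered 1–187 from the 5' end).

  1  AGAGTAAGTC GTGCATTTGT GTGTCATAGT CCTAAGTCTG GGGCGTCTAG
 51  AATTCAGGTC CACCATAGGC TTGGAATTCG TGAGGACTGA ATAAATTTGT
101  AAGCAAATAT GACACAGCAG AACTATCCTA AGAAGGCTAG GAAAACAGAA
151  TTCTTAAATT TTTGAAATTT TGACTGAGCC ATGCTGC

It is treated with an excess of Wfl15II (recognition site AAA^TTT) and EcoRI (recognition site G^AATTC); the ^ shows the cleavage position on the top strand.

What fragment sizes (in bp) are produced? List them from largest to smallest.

53, 50, 24, 21, 20, 10, 9 bp

Wfl15II sites (AAATTT) start at positions 93, 156, 165.
Wfl15II cuts after base 3 of each site, so after positions 95, 158, 167.
EcoRI sites (GAATTC) start at positions 50, 74, 148.
EcoRI cuts after the first base of each site, so after positions 50, 74, 148.
Combined cut positions: 50, 74, 95, 148, 158, 167.
Linear molecule, 6 cuts → 7 fragments:
  1–50 → 50 bp
  51–74 → 24 bp
  75–95 → 21 bp
  96–148 → 53 bp
  149–158 → 10 bp
  159–167 → 9 bp
  168–187 → 20 bp
Sorted largest to smallest: 53, 50, 24, 21, 20, 10, 9 bp.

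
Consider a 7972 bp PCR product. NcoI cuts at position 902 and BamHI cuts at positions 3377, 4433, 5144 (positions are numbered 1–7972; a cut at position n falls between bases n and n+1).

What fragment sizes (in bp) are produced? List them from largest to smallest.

Combined cut positions (sorted): 902, 3377, 4433, 5144.
Linear molecule, 4 cuts → 5 fragments:
  902 − 0 = 902 bp
  3377 − 902 = 2475 bp
  4433 − 3377 = 1056 bp
  5144 − 4433 = 711 bp
  7972 − 5144 = 2828 bp
Sorted largest to smallest: 2828, 2475, 1056, 902, 711 bp.

2828, 2475, 1056, 902, 711 bp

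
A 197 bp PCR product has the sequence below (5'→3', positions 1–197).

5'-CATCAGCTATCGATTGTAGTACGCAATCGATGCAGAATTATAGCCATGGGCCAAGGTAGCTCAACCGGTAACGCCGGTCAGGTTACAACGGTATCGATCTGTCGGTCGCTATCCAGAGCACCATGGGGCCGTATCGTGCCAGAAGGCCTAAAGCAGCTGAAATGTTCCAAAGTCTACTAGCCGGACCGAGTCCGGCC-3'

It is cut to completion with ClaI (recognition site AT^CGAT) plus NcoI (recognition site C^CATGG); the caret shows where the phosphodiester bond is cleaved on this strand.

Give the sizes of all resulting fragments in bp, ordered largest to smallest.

ClaI sites (ATCGAT) start at positions 9, 26, 93.
ClaI cuts after base 2 of each site, so after positions 10, 27, 94.
NcoI sites (CCATGG) start at positions 44, 121.
NcoI cuts after the first base of each site, so after positions 44, 121.
Combined cut positions: 10, 27, 44, 94, 121.
Linear molecule, 5 cuts → 6 fragments:
  1–10 → 10 bp
  11–27 → 17 bp
  28–44 → 17 bp
  45–94 → 50 bp
  95–121 → 27 bp
  122–197 → 76 bp
Sorted largest to smallest: 76, 50, 27, 17, 17, 10 bp.

76, 50, 27, 17, 17, 10 bp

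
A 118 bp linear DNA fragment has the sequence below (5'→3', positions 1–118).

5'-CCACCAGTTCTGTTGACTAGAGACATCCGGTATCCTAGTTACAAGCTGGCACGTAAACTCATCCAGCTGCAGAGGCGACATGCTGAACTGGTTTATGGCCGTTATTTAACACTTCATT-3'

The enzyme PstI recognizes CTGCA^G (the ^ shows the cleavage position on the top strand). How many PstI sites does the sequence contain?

1

CTGCAG occurs starting at position 67.
PstI cuts at 1 site.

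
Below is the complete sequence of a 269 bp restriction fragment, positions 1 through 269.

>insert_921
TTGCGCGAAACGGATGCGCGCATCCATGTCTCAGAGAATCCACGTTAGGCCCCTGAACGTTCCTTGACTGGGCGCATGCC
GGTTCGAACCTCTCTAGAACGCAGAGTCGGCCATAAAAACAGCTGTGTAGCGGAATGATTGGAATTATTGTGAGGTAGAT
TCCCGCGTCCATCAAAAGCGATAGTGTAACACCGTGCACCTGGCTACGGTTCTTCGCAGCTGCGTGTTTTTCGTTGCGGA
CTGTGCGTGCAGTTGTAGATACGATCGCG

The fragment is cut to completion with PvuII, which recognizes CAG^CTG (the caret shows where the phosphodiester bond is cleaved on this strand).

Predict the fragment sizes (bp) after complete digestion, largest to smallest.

PvuII sites (CAGCTG) start at positions 120, 217.
PvuII cuts after base 3 of each site, so after positions 122, 219.
Linear molecule, 2 cuts → 3 fragments:
  1–122 → 122 bp
  123–219 → 97 bp
  220–269 → 50 bp
Sorted largest to smallest: 122, 97, 50 bp.

122, 97, 50 bp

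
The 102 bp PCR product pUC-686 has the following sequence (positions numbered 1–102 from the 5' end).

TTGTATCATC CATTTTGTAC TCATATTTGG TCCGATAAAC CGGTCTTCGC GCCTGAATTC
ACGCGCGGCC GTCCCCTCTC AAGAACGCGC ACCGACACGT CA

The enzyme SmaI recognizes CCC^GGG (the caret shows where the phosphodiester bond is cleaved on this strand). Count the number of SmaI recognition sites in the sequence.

0

No occurrence of CCCGGG is present in the sequence.
SmaI does not cut: 0 sites.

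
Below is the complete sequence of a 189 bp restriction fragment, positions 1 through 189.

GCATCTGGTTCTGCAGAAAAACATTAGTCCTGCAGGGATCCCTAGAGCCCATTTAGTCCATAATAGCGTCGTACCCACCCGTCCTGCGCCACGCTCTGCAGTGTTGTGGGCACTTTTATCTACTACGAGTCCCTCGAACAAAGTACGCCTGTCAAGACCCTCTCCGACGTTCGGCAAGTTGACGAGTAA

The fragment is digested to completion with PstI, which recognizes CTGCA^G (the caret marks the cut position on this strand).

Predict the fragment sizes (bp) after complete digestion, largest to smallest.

89, 66, 19, 15 bp

PstI sites (CTGCAG) start at positions 11, 30, 96.
PstI cuts after base 5 of each site (before the last base), so after positions 15, 34, 100.
Linear molecule, 3 cuts → 4 fragments:
  1–15 → 15 bp
  16–34 → 19 bp
  35–100 → 66 bp
  101–189 → 89 bp
Sorted largest to smallest: 89, 66, 19, 15 bp.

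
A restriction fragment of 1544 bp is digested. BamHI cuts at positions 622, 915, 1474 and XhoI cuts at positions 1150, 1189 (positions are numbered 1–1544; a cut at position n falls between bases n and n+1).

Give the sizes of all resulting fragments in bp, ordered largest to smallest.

622, 293, 285, 235, 70, 39 bp

Combined cut positions (sorted): 622, 915, 1150, 1189, 1474.
Linear molecule, 5 cuts → 6 fragments:
  622 − 0 = 622 bp
  915 − 622 = 293 bp
  1150 − 915 = 235 bp
  1189 − 1150 = 39 bp
  1474 − 1189 = 285 bp
  1544 − 1474 = 70 bp
Sorted largest to smallest: 622, 293, 285, 235, 70, 39 bp.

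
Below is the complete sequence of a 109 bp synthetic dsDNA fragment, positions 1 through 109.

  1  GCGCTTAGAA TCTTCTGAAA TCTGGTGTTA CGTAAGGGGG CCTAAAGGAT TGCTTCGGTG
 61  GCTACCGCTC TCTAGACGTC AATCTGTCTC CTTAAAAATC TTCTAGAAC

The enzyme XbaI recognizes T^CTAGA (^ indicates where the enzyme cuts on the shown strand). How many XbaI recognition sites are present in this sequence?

2

TCTAGA occurs starting at positions 71, 102.
XbaI cuts at 2 sites.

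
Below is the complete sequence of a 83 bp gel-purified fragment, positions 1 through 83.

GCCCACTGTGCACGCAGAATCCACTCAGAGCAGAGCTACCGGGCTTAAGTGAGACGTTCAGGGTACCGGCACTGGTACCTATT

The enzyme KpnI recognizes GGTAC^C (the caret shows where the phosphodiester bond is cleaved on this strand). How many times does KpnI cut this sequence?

GGTACC occurs starting at positions 62, 74.
KpnI cuts at 2 sites.

2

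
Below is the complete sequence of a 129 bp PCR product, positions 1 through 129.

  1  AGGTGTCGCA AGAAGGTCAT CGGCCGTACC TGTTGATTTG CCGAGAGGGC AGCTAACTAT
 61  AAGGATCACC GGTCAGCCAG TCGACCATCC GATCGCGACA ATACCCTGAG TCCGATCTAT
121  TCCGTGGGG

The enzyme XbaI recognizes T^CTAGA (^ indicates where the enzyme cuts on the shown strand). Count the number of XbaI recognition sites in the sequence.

No occurrence of TCTAGA is present in the sequence.
XbaI does not cut: 0 sites.

0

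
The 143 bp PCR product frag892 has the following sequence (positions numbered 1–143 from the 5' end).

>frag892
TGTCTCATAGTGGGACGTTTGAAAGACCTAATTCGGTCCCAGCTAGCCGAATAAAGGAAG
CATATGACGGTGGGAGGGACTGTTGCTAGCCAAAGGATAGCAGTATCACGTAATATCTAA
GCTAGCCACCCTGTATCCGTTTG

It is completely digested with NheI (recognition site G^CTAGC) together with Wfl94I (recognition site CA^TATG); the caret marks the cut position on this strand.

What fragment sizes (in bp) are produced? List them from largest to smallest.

NheI sites (GCTAGC) start at positions 42, 85, 121.
NheI cuts after the first base of each site, so after positions 42, 85, 121.
The Wfl94I site (CATATG) starts at position 61.
Wfl94I cuts after base 2 of each site, so after position 62.
Combined cut positions: 42, 62, 85, 121.
Linear molecule, 4 cuts → 5 fragments:
  1–42 → 42 bp
  43–62 → 20 bp
  63–85 → 23 bp
  86–121 → 36 bp
  122–143 → 22 bp
Sorted largest to smallest: 42, 36, 23, 22, 20 bp.

42, 36, 23, 22, 20 bp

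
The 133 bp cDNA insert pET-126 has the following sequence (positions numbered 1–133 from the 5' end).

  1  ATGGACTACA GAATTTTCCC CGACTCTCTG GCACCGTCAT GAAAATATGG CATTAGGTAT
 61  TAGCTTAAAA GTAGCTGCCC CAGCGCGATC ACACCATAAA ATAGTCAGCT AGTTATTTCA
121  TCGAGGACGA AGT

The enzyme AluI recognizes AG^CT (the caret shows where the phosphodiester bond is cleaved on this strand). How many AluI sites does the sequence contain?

3

AGCT occurs starting at positions 62, 73, 107.
AluI cuts at 3 sites.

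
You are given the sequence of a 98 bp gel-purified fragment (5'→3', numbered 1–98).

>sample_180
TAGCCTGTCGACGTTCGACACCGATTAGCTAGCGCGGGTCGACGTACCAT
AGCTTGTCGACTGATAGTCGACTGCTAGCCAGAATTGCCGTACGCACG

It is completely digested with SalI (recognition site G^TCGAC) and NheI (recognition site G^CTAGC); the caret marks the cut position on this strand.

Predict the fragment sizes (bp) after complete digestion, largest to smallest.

SalI sites (GTCGAC) start at positions 7, 38, 56, 67.
SalI cuts after the first base of each site, so after positions 7, 38, 56, 67.
NheI sites (GCTAGC) start at positions 28, 74.
NheI cuts after the first base of each site, so after positions 28, 74.
Combined cut positions: 7, 28, 38, 56, 67, 74.
Linear molecule, 6 cuts → 7 fragments:
  1–7 → 7 bp
  8–28 → 21 bp
  29–38 → 10 bp
  39–56 → 18 bp
  57–67 → 11 bp
  68–74 → 7 bp
  75–98 → 24 bp
Sorted largest to smallest: 24, 21, 18, 11, 10, 7, 7 bp.

24, 21, 18, 11, 10, 7, 7 bp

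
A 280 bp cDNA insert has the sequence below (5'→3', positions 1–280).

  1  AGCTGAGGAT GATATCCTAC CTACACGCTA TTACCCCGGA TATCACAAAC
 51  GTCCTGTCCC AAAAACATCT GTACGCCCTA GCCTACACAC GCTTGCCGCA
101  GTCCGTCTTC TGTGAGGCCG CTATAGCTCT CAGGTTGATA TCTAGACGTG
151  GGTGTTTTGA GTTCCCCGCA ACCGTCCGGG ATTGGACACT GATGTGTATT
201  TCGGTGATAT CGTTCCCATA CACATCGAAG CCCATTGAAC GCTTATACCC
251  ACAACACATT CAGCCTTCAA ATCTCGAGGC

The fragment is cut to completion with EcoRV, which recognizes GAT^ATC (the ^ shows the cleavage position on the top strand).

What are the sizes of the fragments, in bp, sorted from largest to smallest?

98, 72, 69, 28, 13 bp

EcoRV sites (GATATC) start at positions 11, 39, 137, 206.
EcoRV cuts after base 3 of each site, so after positions 13, 41, 139, 208.
Linear molecule, 4 cuts → 5 fragments:
  1–13 → 13 bp
  14–41 → 28 bp
  42–139 → 98 bp
  140–208 → 69 bp
  209–280 → 72 bp
Sorted largest to smallest: 98, 72, 69, 28, 13 bp.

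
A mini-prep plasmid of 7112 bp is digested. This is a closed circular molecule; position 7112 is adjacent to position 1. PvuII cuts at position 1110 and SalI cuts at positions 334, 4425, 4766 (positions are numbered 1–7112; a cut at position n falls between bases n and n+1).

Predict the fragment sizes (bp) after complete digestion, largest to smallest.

3315, 2680, 776, 341 bp

Combined cut positions (sorted): 334, 1110, 4425, 4766.
Circular molecule, 4 cuts → 4 fragments:
  1110 − 334 = 776 bp
  4425 − 1110 = 3315 bp
  4766 − 4425 = 341 bp
  wrap: 7112 − 4766 + 334 = 2680 bp
Sorted largest to smallest: 3315, 2680, 776, 341 bp.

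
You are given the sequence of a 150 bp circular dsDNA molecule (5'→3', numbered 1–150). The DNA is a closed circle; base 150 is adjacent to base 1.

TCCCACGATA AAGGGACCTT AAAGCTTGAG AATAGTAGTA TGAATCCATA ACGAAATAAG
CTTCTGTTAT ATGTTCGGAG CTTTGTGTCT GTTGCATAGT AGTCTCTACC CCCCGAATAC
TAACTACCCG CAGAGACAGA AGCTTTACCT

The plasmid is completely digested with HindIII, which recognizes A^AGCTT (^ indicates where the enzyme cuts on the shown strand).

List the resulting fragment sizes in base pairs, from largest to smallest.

82, 36, 32 bp

HindIII sites (AAGCTT) start at positions 22, 58, 140.
HindIII cuts after the first base of each site, so after positions 22, 58, 140.
Circular molecule, 3 cuts → 3 fragments:
  23–58 → 36 bp
  59–140 → 82 bp
  141–150 then 1–22 → 10 + 22 = 32 bp
Sorted largest to smallest: 82, 36, 32 bp.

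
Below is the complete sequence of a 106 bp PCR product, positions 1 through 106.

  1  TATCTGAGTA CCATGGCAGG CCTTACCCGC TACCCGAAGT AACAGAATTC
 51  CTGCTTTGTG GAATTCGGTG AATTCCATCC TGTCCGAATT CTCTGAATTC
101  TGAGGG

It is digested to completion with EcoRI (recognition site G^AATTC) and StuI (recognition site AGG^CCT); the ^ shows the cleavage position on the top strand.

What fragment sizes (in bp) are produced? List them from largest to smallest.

25, 20, 16, 16, 11, 9, 9 bp

EcoRI sites (GAATTC) start at positions 45, 61, 70, 86, 95.
EcoRI cuts after the first base of each site, so after positions 45, 61, 70, 86, 95.
The StuI site (AGGCCT) starts at position 18.
StuI cuts after base 3 of each site, so after position 20.
Combined cut positions: 20, 45, 61, 70, 86, 95.
Linear molecule, 6 cuts → 7 fragments:
  1–20 → 20 bp
  21–45 → 25 bp
  46–61 → 16 bp
  62–70 → 9 bp
  71–86 → 16 bp
  87–95 → 9 bp
  96–106 → 11 bp
Sorted largest to smallest: 25, 20, 16, 16, 11, 9, 9 bp.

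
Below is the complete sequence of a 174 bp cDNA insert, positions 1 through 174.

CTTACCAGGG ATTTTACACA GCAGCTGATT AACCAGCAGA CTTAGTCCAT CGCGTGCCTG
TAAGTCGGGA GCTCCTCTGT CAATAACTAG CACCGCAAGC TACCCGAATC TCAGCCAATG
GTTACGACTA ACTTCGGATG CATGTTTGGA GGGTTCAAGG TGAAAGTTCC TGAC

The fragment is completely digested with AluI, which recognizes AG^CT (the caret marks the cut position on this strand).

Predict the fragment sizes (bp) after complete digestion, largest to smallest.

AluI sites (AGCT) start at positions 23, 70, 98.
AluI cuts after base 2 of each site, so after positions 24, 71, 99.
Linear molecule, 3 cuts → 4 fragments:
  1–24 → 24 bp
  25–71 → 47 bp
  72–99 → 28 bp
  100–174 → 75 bp
Sorted largest to smallest: 75, 47, 28, 24 bp.

75, 47, 28, 24 bp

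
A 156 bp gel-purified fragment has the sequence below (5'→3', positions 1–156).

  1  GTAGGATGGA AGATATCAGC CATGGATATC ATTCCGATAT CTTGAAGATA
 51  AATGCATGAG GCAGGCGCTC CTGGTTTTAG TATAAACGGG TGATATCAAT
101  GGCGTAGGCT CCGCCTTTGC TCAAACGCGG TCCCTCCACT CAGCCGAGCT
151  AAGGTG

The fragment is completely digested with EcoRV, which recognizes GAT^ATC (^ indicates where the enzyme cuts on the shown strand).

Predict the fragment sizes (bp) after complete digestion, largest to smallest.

EcoRV sites (GATATC) start at positions 12, 25, 36, 92.
EcoRV cuts after base 3 of each site, so after positions 14, 27, 38, 94.
Linear molecule, 4 cuts → 5 fragments:
  1–14 → 14 bp
  15–27 → 13 bp
  28–38 → 11 bp
  39–94 → 56 bp
  95–156 → 62 bp
Sorted largest to smallest: 62, 56, 14, 13, 11 bp.

62, 56, 14, 13, 11 bp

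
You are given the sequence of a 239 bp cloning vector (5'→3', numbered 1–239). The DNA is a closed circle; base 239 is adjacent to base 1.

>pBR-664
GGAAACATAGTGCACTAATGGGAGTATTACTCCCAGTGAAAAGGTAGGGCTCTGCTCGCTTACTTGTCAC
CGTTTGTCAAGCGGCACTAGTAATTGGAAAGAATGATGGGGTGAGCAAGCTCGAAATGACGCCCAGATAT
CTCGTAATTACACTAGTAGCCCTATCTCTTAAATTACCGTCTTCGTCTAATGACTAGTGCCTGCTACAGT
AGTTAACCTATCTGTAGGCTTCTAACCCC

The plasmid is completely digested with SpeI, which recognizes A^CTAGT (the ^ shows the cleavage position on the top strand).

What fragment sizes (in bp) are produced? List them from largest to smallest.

132, 66, 41 bp

SpeI sites (ACTAGT) start at positions 86, 152, 193.
SpeI cuts after the first base of each site, so after positions 86, 152, 193.
Circular molecule, 3 cuts → 3 fragments:
  87–152 → 66 bp
  153–193 → 41 bp
  194–239 then 1–86 → 46 + 86 = 132 bp
Sorted largest to smallest: 132, 66, 41 bp.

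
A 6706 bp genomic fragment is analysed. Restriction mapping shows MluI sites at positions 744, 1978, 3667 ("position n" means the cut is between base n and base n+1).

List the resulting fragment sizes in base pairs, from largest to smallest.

Linear molecule, 3 cuts → 4 fragments:
  744 − 0 = 744 bp
  1978 − 744 = 1234 bp
  3667 − 1978 = 1689 bp
  6706 − 3667 = 3039 bp
Sorted largest to smallest: 3039, 1689, 1234, 744 bp.

3039, 1689, 1234, 744 bp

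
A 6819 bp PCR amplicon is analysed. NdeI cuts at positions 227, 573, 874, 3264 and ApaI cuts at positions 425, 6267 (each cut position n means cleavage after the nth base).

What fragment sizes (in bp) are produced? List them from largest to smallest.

3003, 2390, 552, 301, 227, 198, 148 bp

Combined cut positions (sorted): 227, 425, 573, 874, 3264, 6267.
Linear molecule, 6 cuts → 7 fragments:
  227 − 0 = 227 bp
  425 − 227 = 198 bp
  573 − 425 = 148 bp
  874 − 573 = 301 bp
  3264 − 874 = 2390 bp
  6267 − 3264 = 3003 bp
  6819 − 6267 = 552 bp
Sorted largest to smallest: 3003, 2390, 552, 301, 227, 198, 148 bp.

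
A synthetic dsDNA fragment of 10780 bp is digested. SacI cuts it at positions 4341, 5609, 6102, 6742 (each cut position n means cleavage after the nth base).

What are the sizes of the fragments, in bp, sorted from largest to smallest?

4341, 4038, 1268, 640, 493 bp

Linear molecule, 4 cuts → 5 fragments:
  4341 − 0 = 4341 bp
  5609 − 4341 = 1268 bp
  6102 − 5609 = 493 bp
  6742 − 6102 = 640 bp
  10780 − 6742 = 4038 bp
Sorted largest to smallest: 4341, 4038, 1268, 640, 493 bp.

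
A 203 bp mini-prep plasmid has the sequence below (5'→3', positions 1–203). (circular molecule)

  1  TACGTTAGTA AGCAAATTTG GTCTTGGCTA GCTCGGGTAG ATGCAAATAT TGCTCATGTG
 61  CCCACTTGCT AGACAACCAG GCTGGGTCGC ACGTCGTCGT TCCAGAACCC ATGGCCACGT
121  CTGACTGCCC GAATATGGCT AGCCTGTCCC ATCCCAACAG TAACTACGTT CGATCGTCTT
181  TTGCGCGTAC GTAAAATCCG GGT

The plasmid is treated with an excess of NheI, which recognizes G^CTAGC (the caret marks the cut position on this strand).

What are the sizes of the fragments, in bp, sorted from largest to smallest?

111, 92 bp

NheI sites (GCTAGC) start at positions 27, 138.
NheI cuts after the first base of each site, so after positions 27, 138.
Circular molecule, 2 cuts → 2 fragments:
  28–138 → 111 bp
  139–203 then 1–27 → 65 + 27 = 92 bp
Sorted largest to smallest: 111, 92 bp.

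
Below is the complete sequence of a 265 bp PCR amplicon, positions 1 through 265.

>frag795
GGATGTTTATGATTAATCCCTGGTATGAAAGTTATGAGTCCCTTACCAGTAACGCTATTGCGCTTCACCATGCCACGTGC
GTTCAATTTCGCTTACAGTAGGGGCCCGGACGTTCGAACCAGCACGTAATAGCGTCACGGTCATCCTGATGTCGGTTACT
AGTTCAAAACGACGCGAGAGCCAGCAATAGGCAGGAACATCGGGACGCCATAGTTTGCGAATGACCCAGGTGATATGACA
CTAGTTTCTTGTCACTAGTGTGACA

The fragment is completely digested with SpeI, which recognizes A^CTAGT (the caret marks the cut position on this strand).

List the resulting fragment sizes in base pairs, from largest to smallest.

SpeI sites (ACTAGT) start at positions 158, 240, 254.
SpeI cuts after the first base of each site, so after positions 158, 240, 254.
Linear molecule, 3 cuts → 4 fragments:
  1–158 → 158 bp
  159–240 → 82 bp
  241–254 → 14 bp
  255–265 → 11 bp
Sorted largest to smallest: 158, 82, 14, 11 bp.

158, 82, 14, 11 bp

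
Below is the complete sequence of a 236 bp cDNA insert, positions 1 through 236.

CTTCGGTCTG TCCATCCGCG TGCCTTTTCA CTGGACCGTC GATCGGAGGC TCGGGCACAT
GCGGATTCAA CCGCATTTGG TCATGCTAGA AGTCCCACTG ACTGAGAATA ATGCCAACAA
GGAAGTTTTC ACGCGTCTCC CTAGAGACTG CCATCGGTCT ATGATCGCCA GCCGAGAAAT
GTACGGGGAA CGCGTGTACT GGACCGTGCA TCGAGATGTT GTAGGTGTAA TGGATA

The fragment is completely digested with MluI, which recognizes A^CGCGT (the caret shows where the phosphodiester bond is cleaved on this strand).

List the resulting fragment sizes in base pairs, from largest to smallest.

MluI sites (ACGCGT) start at positions 131, 190.
MluI cuts after the first base of each site, so after positions 131, 190.
Linear molecule, 2 cuts → 3 fragments:
  1–131 → 131 bp
  132–190 → 59 bp
  191–236 → 46 bp
Sorted largest to smallest: 131, 59, 46 bp.

131, 59, 46 bp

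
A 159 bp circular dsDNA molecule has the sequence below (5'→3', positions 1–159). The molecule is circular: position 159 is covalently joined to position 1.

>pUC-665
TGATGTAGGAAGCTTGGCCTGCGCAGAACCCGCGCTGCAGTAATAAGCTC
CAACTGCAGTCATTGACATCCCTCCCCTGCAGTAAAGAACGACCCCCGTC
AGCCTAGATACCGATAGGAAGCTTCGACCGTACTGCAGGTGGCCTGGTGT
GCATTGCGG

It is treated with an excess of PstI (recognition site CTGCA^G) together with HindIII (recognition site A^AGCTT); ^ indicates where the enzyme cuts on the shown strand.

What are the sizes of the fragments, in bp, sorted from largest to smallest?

PstI sites (CTGCAG) start at positions 35, 54, 77, 133.
PstI cuts after base 5 of each site (before the last base), so after positions 39, 58, 81, 137.
HindIII sites (AAGCTT) start at positions 10, 119.
HindIII cuts after the first base of each site, so after positions 10, 119.
Combined cut positions: 10, 39, 58, 81, 119, 137.
Circular molecule, 6 cuts → 6 fragments:
  11–39 → 29 bp
  40–58 → 19 bp
  59–81 → 23 bp
  82–119 → 38 bp
  120–137 → 18 bp
  138–159 then 1–10 → 22 + 10 = 32 bp
Sorted largest to smallest: 38, 32, 29, 23, 19, 18 bp.

38, 32, 29, 23, 19, 18 bp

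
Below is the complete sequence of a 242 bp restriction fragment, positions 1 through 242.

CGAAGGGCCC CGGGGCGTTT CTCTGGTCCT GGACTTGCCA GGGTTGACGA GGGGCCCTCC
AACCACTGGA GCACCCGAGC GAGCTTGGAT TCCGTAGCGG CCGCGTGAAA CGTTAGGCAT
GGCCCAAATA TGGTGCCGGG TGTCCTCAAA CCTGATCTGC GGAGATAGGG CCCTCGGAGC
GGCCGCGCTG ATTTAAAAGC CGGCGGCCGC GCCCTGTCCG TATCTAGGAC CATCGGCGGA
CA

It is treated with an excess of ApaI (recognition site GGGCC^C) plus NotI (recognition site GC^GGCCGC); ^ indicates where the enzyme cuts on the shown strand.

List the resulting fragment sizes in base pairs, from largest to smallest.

ApaI sites (GGGCCC) start at positions 5, 52, 168.
ApaI cuts after base 5 of each site (before the last base), so after positions 9, 56, 172.
NotI sites (GCGGCCGC) start at positions 97, 179, 203.
NotI cuts after base 2 of each site, so after positions 98, 180, 204.
Combined cut positions: 9, 56, 98, 172, 180, 204.
Linear molecule, 6 cuts → 7 fragments:
  1–9 → 9 bp
  10–56 → 47 bp
  57–98 → 42 bp
  99–172 → 74 bp
  173–180 → 8 bp
  181–204 → 24 bp
  205–242 → 38 bp
Sorted largest to smallest: 74, 47, 42, 38, 24, 9, 8 bp.

74, 47, 42, 38, 24, 9, 8 bp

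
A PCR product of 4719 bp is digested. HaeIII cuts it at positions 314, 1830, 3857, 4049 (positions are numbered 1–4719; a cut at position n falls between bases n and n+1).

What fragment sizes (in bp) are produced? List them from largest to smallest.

Linear molecule, 4 cuts → 5 fragments:
  314 − 0 = 314 bp
  1830 − 314 = 1516 bp
  3857 − 1830 = 2027 bp
  4049 − 3857 = 192 bp
  4719 − 4049 = 670 bp
Sorted largest to smallest: 2027, 1516, 670, 314, 192 bp.

2027, 1516, 670, 314, 192 bp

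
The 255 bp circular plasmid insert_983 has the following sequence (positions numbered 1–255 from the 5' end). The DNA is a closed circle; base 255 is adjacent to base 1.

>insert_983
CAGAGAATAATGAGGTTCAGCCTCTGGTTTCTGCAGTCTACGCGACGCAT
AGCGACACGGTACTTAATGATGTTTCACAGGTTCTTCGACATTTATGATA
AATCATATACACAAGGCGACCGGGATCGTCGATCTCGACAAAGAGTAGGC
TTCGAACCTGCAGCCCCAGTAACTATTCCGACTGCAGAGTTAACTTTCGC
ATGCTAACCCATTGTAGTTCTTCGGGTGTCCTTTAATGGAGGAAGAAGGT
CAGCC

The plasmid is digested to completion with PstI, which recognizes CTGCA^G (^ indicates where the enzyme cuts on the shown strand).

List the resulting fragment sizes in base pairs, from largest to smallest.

PstI sites (CTGCAG) start at positions 31, 158, 182.
PstI cuts after base 5 of each site (before the last base), so after positions 35, 162, 186.
Circular molecule, 3 cuts → 3 fragments:
  36–162 → 127 bp
  163–186 → 24 bp
  187–255 then 1–35 → 69 + 35 = 104 bp
Sorted largest to smallest: 127, 104, 24 bp.

127, 104, 24 bp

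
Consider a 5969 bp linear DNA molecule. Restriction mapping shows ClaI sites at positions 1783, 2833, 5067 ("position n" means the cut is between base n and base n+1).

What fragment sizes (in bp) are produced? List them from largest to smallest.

2234, 1783, 1050, 902 bp

Linear molecule, 3 cuts → 4 fragments:
  1783 − 0 = 1783 bp
  2833 − 1783 = 1050 bp
  5067 − 2833 = 2234 bp
  5969 − 5067 = 902 bp
Sorted largest to smallest: 2234, 1783, 1050, 902 bp.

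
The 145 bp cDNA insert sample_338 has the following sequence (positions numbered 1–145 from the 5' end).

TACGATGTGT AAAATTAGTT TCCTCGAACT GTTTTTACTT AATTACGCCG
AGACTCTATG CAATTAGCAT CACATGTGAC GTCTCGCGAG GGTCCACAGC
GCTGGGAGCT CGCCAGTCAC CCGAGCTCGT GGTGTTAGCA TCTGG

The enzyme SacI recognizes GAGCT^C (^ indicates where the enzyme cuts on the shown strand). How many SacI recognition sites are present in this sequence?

GAGCTC occurs starting at positions 106, 123.
SacI cuts at 2 sites.

2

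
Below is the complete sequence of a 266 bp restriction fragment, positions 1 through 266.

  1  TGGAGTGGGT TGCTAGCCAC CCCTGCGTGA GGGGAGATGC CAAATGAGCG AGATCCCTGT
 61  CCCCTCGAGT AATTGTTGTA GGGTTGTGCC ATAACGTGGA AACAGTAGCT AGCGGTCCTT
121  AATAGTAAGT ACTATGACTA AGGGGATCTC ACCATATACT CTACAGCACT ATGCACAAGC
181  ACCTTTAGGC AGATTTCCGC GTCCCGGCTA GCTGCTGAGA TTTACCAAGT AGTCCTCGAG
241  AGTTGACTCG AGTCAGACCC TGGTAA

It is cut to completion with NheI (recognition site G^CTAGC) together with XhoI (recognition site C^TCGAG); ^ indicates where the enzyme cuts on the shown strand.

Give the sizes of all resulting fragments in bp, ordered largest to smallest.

NheI sites (GCTAGC) start at positions 12, 108, 207.
NheI cuts after the first base of each site, so after positions 12, 108, 207.
XhoI sites (CTCGAG) start at positions 64, 235, 247.
XhoI cuts after the first base of each site, so after positions 64, 235, 247.
Combined cut positions: 12, 64, 108, 207, 235, 247.
Linear molecule, 6 cuts → 7 fragments:
  1–12 → 12 bp
  13–64 → 52 bp
  65–108 → 44 bp
  109–207 → 99 bp
  208–235 → 28 bp
  236–247 → 12 bp
  248–266 → 19 bp
Sorted largest to smallest: 99, 52, 44, 28, 19, 12, 12 bp.

99, 52, 44, 28, 19, 12, 12 bp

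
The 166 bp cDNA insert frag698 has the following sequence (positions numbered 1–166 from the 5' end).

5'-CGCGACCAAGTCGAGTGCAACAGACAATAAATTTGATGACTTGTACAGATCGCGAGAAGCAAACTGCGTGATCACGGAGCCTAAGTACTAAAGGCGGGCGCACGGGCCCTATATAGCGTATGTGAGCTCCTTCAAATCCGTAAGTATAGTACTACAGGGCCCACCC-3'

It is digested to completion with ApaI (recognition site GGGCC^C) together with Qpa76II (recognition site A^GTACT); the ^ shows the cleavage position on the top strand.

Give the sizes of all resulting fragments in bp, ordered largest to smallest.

84, 40, 24, 13, 5 bp

ApaI sites (GGGCCC) start at positions 104, 157.
ApaI cuts after base 5 of each site (before the last base), so after positions 108, 161.
Qpa76II sites (AGTACT) start at positions 84, 148.
Qpa76II cuts after the first base of each site, so after positions 84, 148.
Combined cut positions: 84, 108, 148, 161.
Linear molecule, 4 cuts → 5 fragments:
  1–84 → 84 bp
  85–108 → 24 bp
  109–148 → 40 bp
  149–161 → 13 bp
  162–166 → 5 bp
Sorted largest to smallest: 84, 40, 24, 13, 5 bp.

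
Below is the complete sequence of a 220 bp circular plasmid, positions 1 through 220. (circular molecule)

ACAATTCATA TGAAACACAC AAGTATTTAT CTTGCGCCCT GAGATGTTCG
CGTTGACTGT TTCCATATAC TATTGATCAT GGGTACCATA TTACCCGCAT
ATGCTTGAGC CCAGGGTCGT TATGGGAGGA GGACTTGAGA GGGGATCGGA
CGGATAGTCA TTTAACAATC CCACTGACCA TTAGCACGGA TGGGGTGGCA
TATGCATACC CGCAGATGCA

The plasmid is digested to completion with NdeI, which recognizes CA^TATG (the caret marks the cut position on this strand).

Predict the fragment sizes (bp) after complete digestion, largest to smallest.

NdeI sites (CATATG) start at positions 7, 98, 199.
NdeI cuts after base 2 of each site, so after positions 8, 99, 200.
Circular molecule, 3 cuts → 3 fragments:
  9–99 → 91 bp
  100–200 → 101 bp
  201–220 then 1–8 → 20 + 8 = 28 bp
Sorted largest to smallest: 101, 91, 28 bp.

101, 91, 28 bp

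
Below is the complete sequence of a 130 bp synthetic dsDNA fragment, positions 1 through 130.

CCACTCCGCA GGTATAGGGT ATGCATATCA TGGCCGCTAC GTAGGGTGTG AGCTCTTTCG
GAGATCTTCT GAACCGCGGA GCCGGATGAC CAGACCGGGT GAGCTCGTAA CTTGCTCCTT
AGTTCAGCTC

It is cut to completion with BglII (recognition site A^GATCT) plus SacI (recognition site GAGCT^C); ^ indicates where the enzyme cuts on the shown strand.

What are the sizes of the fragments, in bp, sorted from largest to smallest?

54, 43, 25, 8 bp

The BglII site (AGATCT) starts at position 62.
BglII cuts after the first base of each site, so after position 62.
SacI sites (GAGCTC) start at positions 50, 101.
SacI cuts after base 5 of each site (before the last base), so after positions 54, 105.
Combined cut positions: 54, 62, 105.
Linear molecule, 3 cuts → 4 fragments:
  1–54 → 54 bp
  55–62 → 8 bp
  63–105 → 43 bp
  106–130 → 25 bp
Sorted largest to smallest: 54, 43, 25, 8 bp.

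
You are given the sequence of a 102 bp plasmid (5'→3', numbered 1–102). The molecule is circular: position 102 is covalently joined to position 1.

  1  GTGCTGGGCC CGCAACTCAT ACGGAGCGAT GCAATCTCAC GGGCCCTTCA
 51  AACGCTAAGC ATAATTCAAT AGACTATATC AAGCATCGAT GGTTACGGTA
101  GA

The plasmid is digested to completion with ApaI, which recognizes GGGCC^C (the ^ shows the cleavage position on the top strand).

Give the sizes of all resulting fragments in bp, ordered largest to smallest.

ApaI sites (GGGCCC) start at positions 6, 41.
ApaI cuts after base 5 of each site (before the last base), so after positions 10, 45.
Circular molecule, 2 cuts → 2 fragments:
  11–45 → 35 bp
  46–102 then 1–10 → 57 + 10 = 67 bp
Sorted largest to smallest: 67, 35 bp.

67, 35 bp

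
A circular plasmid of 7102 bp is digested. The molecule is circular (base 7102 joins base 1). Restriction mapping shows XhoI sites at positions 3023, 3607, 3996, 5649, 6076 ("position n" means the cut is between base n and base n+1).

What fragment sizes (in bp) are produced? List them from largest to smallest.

4049, 1653, 584, 427, 389 bp

Circular molecule, 5 cuts → 5 fragments:
  3607 − 3023 = 584 bp
  3996 − 3607 = 389 bp
  5649 − 3996 = 1653 bp
  6076 − 5649 = 427 bp
  wrap: 7102 − 6076 + 3023 = 4049 bp
Sorted largest to smallest: 4049, 1653, 584, 427, 389 bp.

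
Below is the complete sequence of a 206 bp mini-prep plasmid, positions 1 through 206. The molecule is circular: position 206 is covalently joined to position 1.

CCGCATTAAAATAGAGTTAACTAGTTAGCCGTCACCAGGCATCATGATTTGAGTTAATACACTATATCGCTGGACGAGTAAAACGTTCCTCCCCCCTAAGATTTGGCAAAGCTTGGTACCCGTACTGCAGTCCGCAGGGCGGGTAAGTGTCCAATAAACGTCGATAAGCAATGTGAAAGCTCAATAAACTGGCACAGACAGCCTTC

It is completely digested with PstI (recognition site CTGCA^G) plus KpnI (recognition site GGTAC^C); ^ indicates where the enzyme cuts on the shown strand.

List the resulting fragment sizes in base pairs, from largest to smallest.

196, 10 bp

The PstI site (CTGCAG) starts at position 125.
PstI cuts after base 5 of each site (before the last base), so after position 129.
The KpnI site (GGTACC) starts at position 115.
KpnI cuts after base 5 of each site (before the last base), so after position 119.
Combined cut positions: 119, 129.
Circular molecule, 2 cuts → 2 fragments:
  120–129 → 10 bp
  130–206 then 1–119 → 77 + 119 = 196 bp
Sorted largest to smallest: 196, 10 bp.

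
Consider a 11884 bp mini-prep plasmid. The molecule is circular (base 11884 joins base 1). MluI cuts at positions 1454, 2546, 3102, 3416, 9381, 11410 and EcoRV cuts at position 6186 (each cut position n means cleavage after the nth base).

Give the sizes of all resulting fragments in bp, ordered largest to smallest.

3195, 2770, 2029, 1928, 1092, 556, 314 bp

Combined cut positions (sorted): 1454, 2546, 3102, 3416, 6186, 9381, 11410.
Circular molecule, 7 cuts → 7 fragments:
  2546 − 1454 = 1092 bp
  3102 − 2546 = 556 bp
  3416 − 3102 = 314 bp
  6186 − 3416 = 2770 bp
  9381 − 6186 = 3195 bp
  11410 − 9381 = 2029 bp
  wrap: 11884 − 11410 + 1454 = 1928 bp
Sorted largest to smallest: 3195, 2770, 2029, 1928, 1092, 556, 314 bp.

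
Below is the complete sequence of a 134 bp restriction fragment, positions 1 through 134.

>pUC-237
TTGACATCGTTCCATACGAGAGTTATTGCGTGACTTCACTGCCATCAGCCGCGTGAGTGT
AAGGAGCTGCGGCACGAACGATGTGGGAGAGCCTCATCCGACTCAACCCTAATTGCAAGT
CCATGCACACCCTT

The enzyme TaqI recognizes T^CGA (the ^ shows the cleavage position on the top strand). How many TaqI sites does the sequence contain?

No occurrence of TCGA is present in the sequence.
TaqI does not cut: 0 sites.

0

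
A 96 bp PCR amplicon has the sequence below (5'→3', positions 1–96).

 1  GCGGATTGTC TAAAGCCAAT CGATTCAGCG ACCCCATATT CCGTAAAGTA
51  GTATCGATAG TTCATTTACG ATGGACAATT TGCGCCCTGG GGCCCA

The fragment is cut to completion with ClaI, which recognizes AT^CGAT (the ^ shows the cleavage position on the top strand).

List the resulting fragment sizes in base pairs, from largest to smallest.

42, 34, 20 bp

ClaI sites (ATCGAT) start at positions 19, 53.
ClaI cuts after base 2 of each site, so after positions 20, 54.
Linear molecule, 2 cuts → 3 fragments:
  1–20 → 20 bp
  21–54 → 34 bp
  55–96 → 42 bp
Sorted largest to smallest: 42, 34, 20 bp.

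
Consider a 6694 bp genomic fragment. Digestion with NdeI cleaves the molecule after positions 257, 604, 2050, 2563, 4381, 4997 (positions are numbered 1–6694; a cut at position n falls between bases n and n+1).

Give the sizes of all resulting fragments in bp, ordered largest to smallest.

Linear molecule, 6 cuts → 7 fragments:
  257 − 0 = 257 bp
  604 − 257 = 347 bp
  2050 − 604 = 1446 bp
  2563 − 2050 = 513 bp
  4381 − 2563 = 1818 bp
  4997 − 4381 = 616 bp
  6694 − 4997 = 1697 bp
Sorted largest to smallest: 1818, 1697, 1446, 616, 513, 347, 257 bp.

1818, 1697, 1446, 616, 513, 347, 257 bp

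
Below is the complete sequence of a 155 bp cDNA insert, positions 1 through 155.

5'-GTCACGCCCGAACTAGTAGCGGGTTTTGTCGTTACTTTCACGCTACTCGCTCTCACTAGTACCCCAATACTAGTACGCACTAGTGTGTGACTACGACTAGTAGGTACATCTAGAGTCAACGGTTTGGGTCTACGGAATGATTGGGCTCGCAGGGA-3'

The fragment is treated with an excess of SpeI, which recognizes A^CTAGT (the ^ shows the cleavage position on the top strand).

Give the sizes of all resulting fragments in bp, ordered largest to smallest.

SpeI sites (ACTAGT) start at positions 12, 55, 69, 79, 96.
SpeI cuts after the first base of each site, so after positions 12, 55, 69, 79, 96.
Linear molecule, 5 cuts → 6 fragments:
  1–12 → 12 bp
  13–55 → 43 bp
  56–69 → 14 bp
  70–79 → 10 bp
  80–96 → 17 bp
  97–155 → 59 bp
Sorted largest to smallest: 59, 43, 17, 14, 12, 10 bp.

59, 43, 17, 14, 12, 10 bp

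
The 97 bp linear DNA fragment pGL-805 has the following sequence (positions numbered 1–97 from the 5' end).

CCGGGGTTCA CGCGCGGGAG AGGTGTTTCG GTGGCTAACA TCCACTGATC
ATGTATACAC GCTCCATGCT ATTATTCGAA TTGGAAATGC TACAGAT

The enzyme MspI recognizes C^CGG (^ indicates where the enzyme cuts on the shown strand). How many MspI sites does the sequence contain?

CCGG occurs starting at position 1.
MspI cuts at 1 site.

1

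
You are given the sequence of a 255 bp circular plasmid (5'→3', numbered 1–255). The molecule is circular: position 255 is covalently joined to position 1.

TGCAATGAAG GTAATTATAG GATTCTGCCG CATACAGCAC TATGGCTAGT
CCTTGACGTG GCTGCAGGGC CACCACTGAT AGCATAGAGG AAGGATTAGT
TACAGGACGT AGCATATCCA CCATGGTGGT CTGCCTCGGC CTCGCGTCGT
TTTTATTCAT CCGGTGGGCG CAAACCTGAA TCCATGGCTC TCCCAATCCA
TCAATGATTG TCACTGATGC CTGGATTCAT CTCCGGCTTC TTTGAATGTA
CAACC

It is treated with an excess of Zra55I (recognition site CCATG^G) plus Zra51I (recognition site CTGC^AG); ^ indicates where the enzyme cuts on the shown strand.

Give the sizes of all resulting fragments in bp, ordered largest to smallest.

134, 61, 60 bp

Zra55I sites (CCATGG) start at positions 121, 182.
Zra55I cuts after base 5 of each site (before the last base), so after positions 125, 186.
The Zra51I site (CTGCAG) starts at position 62.
Zra51I cuts after base 4 of each site, so after position 65.
Combined cut positions: 65, 125, 186.
Circular molecule, 3 cuts → 3 fragments:
  66–125 → 60 bp
  126–186 → 61 bp
  187–255 then 1–65 → 69 + 65 = 134 bp
Sorted largest to smallest: 134, 61, 60 bp.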